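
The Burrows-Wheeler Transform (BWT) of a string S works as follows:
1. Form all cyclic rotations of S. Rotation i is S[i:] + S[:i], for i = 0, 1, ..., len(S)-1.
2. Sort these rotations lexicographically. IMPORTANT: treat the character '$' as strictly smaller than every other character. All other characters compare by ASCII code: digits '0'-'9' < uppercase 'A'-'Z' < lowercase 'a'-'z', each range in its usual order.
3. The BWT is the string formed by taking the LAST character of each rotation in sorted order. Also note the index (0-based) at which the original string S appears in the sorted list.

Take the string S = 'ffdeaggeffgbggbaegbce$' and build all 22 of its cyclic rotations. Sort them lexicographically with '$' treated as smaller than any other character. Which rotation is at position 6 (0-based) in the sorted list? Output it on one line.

All 22 rotations (rotation i = S[i:]+S[:i]):
  rot[0] = ffdeaggeffgbggbaegbce$
  rot[1] = fdeaggeffgbggbaegbce$f
  rot[2] = deaggeffgbggbaegbce$ff
  rot[3] = eaggeffgbggbaegbce$ffd
  rot[4] = aggeffgbggbaegbce$ffde
  rot[5] = ggeffgbggbaegbce$ffdea
  rot[6] = geffgbggbaegbce$ffdeag
  rot[7] = effgbggbaegbce$ffdeagg
  rot[8] = ffgbggbaegbce$ffdeagge
  rot[9] = fgbggbaegbce$ffdeaggef
  rot[10] = gbggbaegbce$ffdeaggeff
  rot[11] = bggbaegbce$ffdeaggeffg
  rot[12] = ggbaegbce$ffdeaggeffgb
  rot[13] = gbaegbce$ffdeaggeffgbg
  rot[14] = baegbce$ffdeaggeffgbgg
  rot[15] = aegbce$ffdeaggeffgbggb
  rot[16] = egbce$ffdeaggeffgbggba
  rot[17] = gbce$ffdeaggeffgbggbae
  rot[18] = bce$ffdeaggeffgbggbaeg
  rot[19] = ce$ffdeaggeffgbggbaegb
  rot[20] = e$ffdeaggeffgbggbaegbc
  rot[21] = $ffdeaggeffgbggbaegbce
Sorted (with $ < everything):
  sorted[0] = $ffdeaggeffgbggbaegbce
  sorted[1] = aegbce$ffdeaggeffgbggb
  sorted[2] = aggeffgbggbaegbce$ffde
  sorted[3] = baegbce$ffdeaggeffgbgg
  sorted[4] = bce$ffdeaggeffgbggbaeg
  sorted[5] = bggbaegbce$ffdeaggeffg
  sorted[6] = ce$ffdeaggeffgbggbaegb
  sorted[7] = deaggeffgbggbaegbce$ff
  sorted[8] = e$ffdeaggeffgbggbaegbc
  sorted[9] = eaggeffgbggbaegbce$ffd
  sorted[10] = effgbggbaegbce$ffdeagg
  sorted[11] = egbce$ffdeaggeffgbggba
  sorted[12] = fdeaggeffgbggbaegbce$f
  sorted[13] = ffdeaggeffgbggbaegbce$
  sorted[14] = ffgbggbaegbce$ffdeagge
  sorted[15] = fgbggbaegbce$ffdeaggef
  sorted[16] = gbaegbce$ffdeaggeffgbg
  sorted[17] = gbce$ffdeaggeffgbggbae
  sorted[18] = gbggbaegbce$ffdeaggeff
  sorted[19] = geffgbggbaegbce$ffdeag
  sorted[20] = ggbaegbce$ffdeaggeffgb
  sorted[21] = ggeffgbggbaegbce$ffdea
sorted[6] = ce$ffdeaggeffgbggbaegb

Answer: ce$ffdeaggeffgbggbaegb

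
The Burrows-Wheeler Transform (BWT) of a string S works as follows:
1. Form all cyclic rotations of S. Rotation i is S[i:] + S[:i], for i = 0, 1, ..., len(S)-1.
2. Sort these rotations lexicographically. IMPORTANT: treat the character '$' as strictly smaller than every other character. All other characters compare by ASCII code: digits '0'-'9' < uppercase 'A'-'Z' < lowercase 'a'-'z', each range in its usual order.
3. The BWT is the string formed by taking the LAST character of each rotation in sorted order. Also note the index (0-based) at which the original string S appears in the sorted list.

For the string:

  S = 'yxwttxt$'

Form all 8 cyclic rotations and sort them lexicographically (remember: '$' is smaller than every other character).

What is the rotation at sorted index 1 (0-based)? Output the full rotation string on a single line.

Answer: t$yxwttx

Derivation:
All 8 rotations (rotation i = S[i:]+S[:i]):
  rot[0] = yxwttxt$
  rot[1] = xwttxt$y
  rot[2] = wttxt$yx
  rot[3] = ttxt$yxw
  rot[4] = txt$yxwt
  rot[5] = xt$yxwtt
  rot[6] = t$yxwttx
  rot[7] = $yxwttxt
Sorted (with $ < everything):
  sorted[0] = $yxwttxt
  sorted[1] = t$yxwttx
  sorted[2] = ttxt$yxw
  sorted[3] = txt$yxwt
  sorted[4] = wttxt$yx
  sorted[5] = xt$yxwtt
  sorted[6] = xwttxt$y
  sorted[7] = yxwttxt$
sorted[1] = t$yxwttx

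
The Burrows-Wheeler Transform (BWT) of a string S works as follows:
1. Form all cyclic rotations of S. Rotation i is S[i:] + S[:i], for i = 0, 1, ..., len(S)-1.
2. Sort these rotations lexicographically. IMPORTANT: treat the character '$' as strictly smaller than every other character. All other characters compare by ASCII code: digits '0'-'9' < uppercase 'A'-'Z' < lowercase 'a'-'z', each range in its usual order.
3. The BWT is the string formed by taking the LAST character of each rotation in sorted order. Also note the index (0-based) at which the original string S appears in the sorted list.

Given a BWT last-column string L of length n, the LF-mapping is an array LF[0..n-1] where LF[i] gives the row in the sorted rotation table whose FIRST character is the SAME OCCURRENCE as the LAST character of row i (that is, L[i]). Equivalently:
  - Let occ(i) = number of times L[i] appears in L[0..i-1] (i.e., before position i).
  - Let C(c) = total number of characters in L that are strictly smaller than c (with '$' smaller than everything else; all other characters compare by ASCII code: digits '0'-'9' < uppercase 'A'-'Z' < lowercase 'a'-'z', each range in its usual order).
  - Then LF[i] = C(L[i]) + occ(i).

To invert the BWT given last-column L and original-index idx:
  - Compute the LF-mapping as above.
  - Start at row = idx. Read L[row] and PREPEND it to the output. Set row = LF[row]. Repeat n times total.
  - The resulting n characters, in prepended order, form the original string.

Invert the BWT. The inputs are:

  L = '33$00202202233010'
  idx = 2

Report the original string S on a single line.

LF mapping: 13 14 0 1 2 8 3 9 10 4 11 12 15 16 5 7 6
Walk LF starting at row 2, prepending L[row]:
  step 1: row=2, L[2]='$', prepend. Next row=LF[2]=0
  step 2: row=0, L[0]='3', prepend. Next row=LF[0]=13
  step 3: row=13, L[13]='3', prepend. Next row=LF[13]=16
  step 4: row=16, L[16]='0', prepend. Next row=LF[16]=6
  step 5: row=6, L[6]='0', prepend. Next row=LF[6]=3
  step 6: row=3, L[3]='0', prepend. Next row=LF[3]=1
  step 7: row=1, L[1]='3', prepend. Next row=LF[1]=14
  step 8: row=14, L[14]='0', prepend. Next row=LF[14]=5
  step 9: row=5, L[5]='2', prepend. Next row=LF[5]=8
  step 10: row=8, L[8]='2', prepend. Next row=LF[8]=10
  step 11: row=10, L[10]='2', prepend. Next row=LF[10]=11
  step 12: row=11, L[11]='2', prepend. Next row=LF[11]=12
  step 13: row=12, L[12]='3', prepend. Next row=LF[12]=15
  step 14: row=15, L[15]='1', prepend. Next row=LF[15]=7
  step 15: row=7, L[7]='2', prepend. Next row=LF[7]=9
  step 16: row=9, L[9]='0', prepend. Next row=LF[9]=4
  step 17: row=4, L[4]='0', prepend. Next row=LF[4]=2
Reversed output: 0021322220300033$

Answer: 0021322220300033$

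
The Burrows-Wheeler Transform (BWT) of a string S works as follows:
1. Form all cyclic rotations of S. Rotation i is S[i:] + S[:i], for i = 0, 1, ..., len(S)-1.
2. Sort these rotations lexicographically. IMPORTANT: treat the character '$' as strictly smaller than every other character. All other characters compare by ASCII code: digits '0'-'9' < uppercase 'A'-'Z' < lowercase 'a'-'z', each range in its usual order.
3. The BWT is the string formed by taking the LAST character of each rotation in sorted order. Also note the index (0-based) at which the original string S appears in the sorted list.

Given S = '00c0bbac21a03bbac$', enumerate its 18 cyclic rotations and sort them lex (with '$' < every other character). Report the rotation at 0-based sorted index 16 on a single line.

Answer: c0bbac21a03bbac$00

Derivation:
All 18 rotations (rotation i = S[i:]+S[:i]):
  rot[0] = 00c0bbac21a03bbac$
  rot[1] = 0c0bbac21a03bbac$0
  rot[2] = c0bbac21a03bbac$00
  rot[3] = 0bbac21a03bbac$00c
  rot[4] = bbac21a03bbac$00c0
  rot[5] = bac21a03bbac$00c0b
  rot[6] = ac21a03bbac$00c0bb
  rot[7] = c21a03bbac$00c0bba
  rot[8] = 21a03bbac$00c0bbac
  rot[9] = 1a03bbac$00c0bbac2
  rot[10] = a03bbac$00c0bbac21
  rot[11] = 03bbac$00c0bbac21a
  rot[12] = 3bbac$00c0bbac21a0
  rot[13] = bbac$00c0bbac21a03
  rot[14] = bac$00c0bbac21a03b
  rot[15] = ac$00c0bbac21a03bb
  rot[16] = c$00c0bbac21a03bba
  rot[17] = $00c0bbac21a03bbac
Sorted (with $ < everything):
  sorted[0] = $00c0bbac21a03bbac
  sorted[1] = 00c0bbac21a03bbac$
  sorted[2] = 03bbac$00c0bbac21a
  sorted[3] = 0bbac21a03bbac$00c
  sorted[4] = 0c0bbac21a03bbac$0
  sorted[5] = 1a03bbac$00c0bbac2
  sorted[6] = 21a03bbac$00c0bbac
  sorted[7] = 3bbac$00c0bbac21a0
  sorted[8] = a03bbac$00c0bbac21
  sorted[9] = ac$00c0bbac21a03bb
  sorted[10] = ac21a03bbac$00c0bb
  sorted[11] = bac$00c0bbac21a03b
  sorted[12] = bac21a03bbac$00c0b
  sorted[13] = bbac$00c0bbac21a03
  sorted[14] = bbac21a03bbac$00c0
  sorted[15] = c$00c0bbac21a03bba
  sorted[16] = c0bbac21a03bbac$00
  sorted[17] = c21a03bbac$00c0bba
sorted[16] = c0bbac21a03bbac$00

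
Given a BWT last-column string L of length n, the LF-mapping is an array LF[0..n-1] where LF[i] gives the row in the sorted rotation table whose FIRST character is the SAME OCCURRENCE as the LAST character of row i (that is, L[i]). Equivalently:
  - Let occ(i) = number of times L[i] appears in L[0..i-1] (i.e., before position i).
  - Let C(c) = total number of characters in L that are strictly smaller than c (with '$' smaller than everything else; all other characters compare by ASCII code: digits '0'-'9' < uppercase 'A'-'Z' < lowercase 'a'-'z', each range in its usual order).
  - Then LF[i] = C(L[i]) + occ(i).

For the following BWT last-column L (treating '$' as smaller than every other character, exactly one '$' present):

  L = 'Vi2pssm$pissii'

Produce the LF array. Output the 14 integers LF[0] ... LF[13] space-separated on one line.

Char counts: '$':1, '2':1, 'V':1, 'i':4, 'm':1, 'p':2, 's':4
C (first-col start): C('$')=0, C('2')=1, C('V')=2, C('i')=3, C('m')=7, C('p')=8, C('s')=10
L[0]='V': occ=0, LF[0]=C('V')+0=2+0=2
L[1]='i': occ=0, LF[1]=C('i')+0=3+0=3
L[2]='2': occ=0, LF[2]=C('2')+0=1+0=1
L[3]='p': occ=0, LF[3]=C('p')+0=8+0=8
L[4]='s': occ=0, LF[4]=C('s')+0=10+0=10
L[5]='s': occ=1, LF[5]=C('s')+1=10+1=11
L[6]='m': occ=0, LF[6]=C('m')+0=7+0=7
L[7]='$': occ=0, LF[7]=C('$')+0=0+0=0
L[8]='p': occ=1, LF[8]=C('p')+1=8+1=9
L[9]='i': occ=1, LF[9]=C('i')+1=3+1=4
L[10]='s': occ=2, LF[10]=C('s')+2=10+2=12
L[11]='s': occ=3, LF[11]=C('s')+3=10+3=13
L[12]='i': occ=2, LF[12]=C('i')+2=3+2=5
L[13]='i': occ=3, LF[13]=C('i')+3=3+3=6

Answer: 2 3 1 8 10 11 7 0 9 4 12 13 5 6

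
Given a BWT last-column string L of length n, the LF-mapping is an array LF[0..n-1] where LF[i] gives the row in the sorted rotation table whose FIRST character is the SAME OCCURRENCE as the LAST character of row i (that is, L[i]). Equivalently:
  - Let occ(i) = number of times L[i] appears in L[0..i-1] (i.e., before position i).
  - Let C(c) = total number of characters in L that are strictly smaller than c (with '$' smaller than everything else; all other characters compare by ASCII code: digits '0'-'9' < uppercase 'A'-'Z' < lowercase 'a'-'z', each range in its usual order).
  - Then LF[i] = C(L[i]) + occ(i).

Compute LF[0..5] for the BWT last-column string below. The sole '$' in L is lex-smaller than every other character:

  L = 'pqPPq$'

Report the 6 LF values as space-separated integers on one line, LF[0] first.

Char counts: '$':1, 'P':2, 'p':1, 'q':2
C (first-col start): C('$')=0, C('P')=1, C('p')=3, C('q')=4
L[0]='p': occ=0, LF[0]=C('p')+0=3+0=3
L[1]='q': occ=0, LF[1]=C('q')+0=4+0=4
L[2]='P': occ=0, LF[2]=C('P')+0=1+0=1
L[3]='P': occ=1, LF[3]=C('P')+1=1+1=2
L[4]='q': occ=1, LF[4]=C('q')+1=4+1=5
L[5]='$': occ=0, LF[5]=C('$')+0=0+0=0

Answer: 3 4 1 2 5 0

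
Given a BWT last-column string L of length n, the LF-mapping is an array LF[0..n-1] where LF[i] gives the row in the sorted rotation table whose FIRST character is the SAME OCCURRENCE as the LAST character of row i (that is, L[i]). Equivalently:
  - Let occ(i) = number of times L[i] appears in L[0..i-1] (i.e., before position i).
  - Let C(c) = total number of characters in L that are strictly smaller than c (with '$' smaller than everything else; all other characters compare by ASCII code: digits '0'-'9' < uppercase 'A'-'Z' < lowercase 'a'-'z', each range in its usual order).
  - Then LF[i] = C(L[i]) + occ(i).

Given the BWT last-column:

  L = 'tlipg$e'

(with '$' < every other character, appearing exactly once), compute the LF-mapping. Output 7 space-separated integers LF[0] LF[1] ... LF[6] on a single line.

Answer: 6 4 3 5 2 0 1

Derivation:
Char counts: '$':1, 'e':1, 'g':1, 'i':1, 'l':1, 'p':1, 't':1
C (first-col start): C('$')=0, C('e')=1, C('g')=2, C('i')=3, C('l')=4, C('p')=5, C('t')=6
L[0]='t': occ=0, LF[0]=C('t')+0=6+0=6
L[1]='l': occ=0, LF[1]=C('l')+0=4+0=4
L[2]='i': occ=0, LF[2]=C('i')+0=3+0=3
L[3]='p': occ=0, LF[3]=C('p')+0=5+0=5
L[4]='g': occ=0, LF[4]=C('g')+0=2+0=2
L[5]='$': occ=0, LF[5]=C('$')+0=0+0=0
L[6]='e': occ=0, LF[6]=C('e')+0=1+0=1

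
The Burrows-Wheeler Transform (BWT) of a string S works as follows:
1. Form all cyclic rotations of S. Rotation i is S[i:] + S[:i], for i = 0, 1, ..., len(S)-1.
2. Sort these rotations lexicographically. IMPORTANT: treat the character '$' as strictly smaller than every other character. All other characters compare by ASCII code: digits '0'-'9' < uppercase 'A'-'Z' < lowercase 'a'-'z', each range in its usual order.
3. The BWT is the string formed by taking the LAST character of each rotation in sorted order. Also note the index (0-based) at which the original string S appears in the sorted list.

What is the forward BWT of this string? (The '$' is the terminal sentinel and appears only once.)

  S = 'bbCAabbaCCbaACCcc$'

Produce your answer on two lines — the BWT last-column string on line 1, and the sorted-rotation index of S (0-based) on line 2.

All 18 rotations (rotation i = S[i:]+S[:i]):
  rot[0] = bbCAabbaCCbaACCcc$
  rot[1] = bCAabbaCCbaACCcc$b
  rot[2] = CAabbaCCbaACCcc$bb
  rot[3] = AabbaCCbaACCcc$bbC
  rot[4] = abbaCCbaACCcc$bbCA
  rot[5] = bbaCCbaACCcc$bbCAa
  rot[6] = baCCbaACCcc$bbCAab
  rot[7] = aCCbaACCcc$bbCAabb
  rot[8] = CCbaACCcc$bbCAabba
  rot[9] = CbaACCcc$bbCAabbaC
  rot[10] = baACCcc$bbCAabbaCC
  rot[11] = aACCcc$bbCAabbaCCb
  rot[12] = ACCcc$bbCAabbaCCba
  rot[13] = CCcc$bbCAabbaCCbaA
  rot[14] = Ccc$bbCAabbaCCbaAC
  rot[15] = cc$bbCAabbaCCbaACC
  rot[16] = c$bbCAabbaCCbaACCc
  rot[17] = $bbCAabbaCCbaACCcc
Sorted (with $ < everything):
  sorted[0] = $bbCAabbaCCbaACCcc  (last char: 'c')
  sorted[1] = ACCcc$bbCAabbaCCba  (last char: 'a')
  sorted[2] = AabbaCCbaACCcc$bbC  (last char: 'C')
  sorted[3] = CAabbaCCbaACCcc$bb  (last char: 'b')
  sorted[4] = CCbaACCcc$bbCAabba  (last char: 'a')
  sorted[5] = CCcc$bbCAabbaCCbaA  (last char: 'A')
  sorted[6] = CbaACCcc$bbCAabbaC  (last char: 'C')
  sorted[7] = Ccc$bbCAabbaCCbaAC  (last char: 'C')
  sorted[8] = aACCcc$bbCAabbaCCb  (last char: 'b')
  sorted[9] = aCCbaACCcc$bbCAabb  (last char: 'b')
  sorted[10] = abbaCCbaACCcc$bbCA  (last char: 'A')
  sorted[11] = bCAabbaCCbaACCcc$b  (last char: 'b')
  sorted[12] = baACCcc$bbCAabbaCC  (last char: 'C')
  sorted[13] = baCCbaACCcc$bbCAab  (last char: 'b')
  sorted[14] = bbCAabbaCCbaACCcc$  (last char: '$')
  sorted[15] = bbaCCbaACCcc$bbCAa  (last char: 'a')
  sorted[16] = c$bbCAabbaCCbaACCc  (last char: 'c')
  sorted[17] = cc$bbCAabbaCCbaACC  (last char: 'C')
Last column: caCbaACCbbAbCb$acC
Original string S is at sorted index 14

Answer: caCbaACCbbAbCb$acC
14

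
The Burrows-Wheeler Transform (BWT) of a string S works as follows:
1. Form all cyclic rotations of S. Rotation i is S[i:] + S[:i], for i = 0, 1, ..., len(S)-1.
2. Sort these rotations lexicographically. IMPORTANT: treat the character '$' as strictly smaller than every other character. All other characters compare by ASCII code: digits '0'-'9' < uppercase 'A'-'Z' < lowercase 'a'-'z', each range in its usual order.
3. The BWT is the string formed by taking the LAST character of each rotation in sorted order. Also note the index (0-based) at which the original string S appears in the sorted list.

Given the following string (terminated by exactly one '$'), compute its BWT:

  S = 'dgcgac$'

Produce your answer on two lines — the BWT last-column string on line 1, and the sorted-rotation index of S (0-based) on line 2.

Answer: cgag$cd
4

Derivation:
All 7 rotations (rotation i = S[i:]+S[:i]):
  rot[0] = dgcgac$
  rot[1] = gcgac$d
  rot[2] = cgac$dg
  rot[3] = gac$dgc
  rot[4] = ac$dgcg
  rot[5] = c$dgcga
  rot[6] = $dgcgac
Sorted (with $ < everything):
  sorted[0] = $dgcgac  (last char: 'c')
  sorted[1] = ac$dgcg  (last char: 'g')
  sorted[2] = c$dgcga  (last char: 'a')
  sorted[3] = cgac$dg  (last char: 'g')
  sorted[4] = dgcgac$  (last char: '$')
  sorted[5] = gac$dgc  (last char: 'c')
  sorted[6] = gcgac$d  (last char: 'd')
Last column: cgag$cd
Original string S is at sorted index 4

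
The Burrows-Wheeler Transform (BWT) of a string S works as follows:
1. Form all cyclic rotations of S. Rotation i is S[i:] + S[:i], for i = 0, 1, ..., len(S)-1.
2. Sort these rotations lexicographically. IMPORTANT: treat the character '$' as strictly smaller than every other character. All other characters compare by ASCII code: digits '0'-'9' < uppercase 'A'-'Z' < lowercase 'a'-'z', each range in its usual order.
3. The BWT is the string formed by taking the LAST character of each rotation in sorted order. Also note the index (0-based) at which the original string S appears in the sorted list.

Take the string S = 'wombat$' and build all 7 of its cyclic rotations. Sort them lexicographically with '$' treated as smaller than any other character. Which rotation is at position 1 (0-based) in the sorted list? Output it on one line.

All 7 rotations (rotation i = S[i:]+S[:i]):
  rot[0] = wombat$
  rot[1] = ombat$w
  rot[2] = mbat$wo
  rot[3] = bat$wom
  rot[4] = at$womb
  rot[5] = t$womba
  rot[6] = $wombat
Sorted (with $ < everything):
  sorted[0] = $wombat
  sorted[1] = at$womb
  sorted[2] = bat$wom
  sorted[3] = mbat$wo
  sorted[4] = ombat$w
  sorted[5] = t$womba
  sorted[6] = wombat$
sorted[1] = at$womb

Answer: at$womb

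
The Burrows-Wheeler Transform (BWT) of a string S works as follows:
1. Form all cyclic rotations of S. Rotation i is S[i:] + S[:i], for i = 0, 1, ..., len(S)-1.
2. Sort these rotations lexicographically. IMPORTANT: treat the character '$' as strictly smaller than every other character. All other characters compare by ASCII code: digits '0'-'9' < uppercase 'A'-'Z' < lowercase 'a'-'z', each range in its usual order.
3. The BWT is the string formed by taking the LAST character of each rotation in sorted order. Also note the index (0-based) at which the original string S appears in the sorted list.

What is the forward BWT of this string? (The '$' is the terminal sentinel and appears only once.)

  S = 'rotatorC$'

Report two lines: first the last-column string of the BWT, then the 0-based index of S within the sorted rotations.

Answer: Crttro$oa
6

Derivation:
All 9 rotations (rotation i = S[i:]+S[:i]):
  rot[0] = rotatorC$
  rot[1] = otatorC$r
  rot[2] = tatorC$ro
  rot[3] = atorC$rot
  rot[4] = torC$rota
  rot[5] = orC$rotat
  rot[6] = rC$rotato
  rot[7] = C$rotator
  rot[8] = $rotatorC
Sorted (with $ < everything):
  sorted[0] = $rotatorC  (last char: 'C')
  sorted[1] = C$rotator  (last char: 'r')
  sorted[2] = atorC$rot  (last char: 't')
  sorted[3] = orC$rotat  (last char: 't')
  sorted[4] = otatorC$r  (last char: 'r')
  sorted[5] = rC$rotato  (last char: 'o')
  sorted[6] = rotatorC$  (last char: '$')
  sorted[7] = tatorC$ro  (last char: 'o')
  sorted[8] = torC$rota  (last char: 'a')
Last column: Crttro$oa
Original string S is at sorted index 6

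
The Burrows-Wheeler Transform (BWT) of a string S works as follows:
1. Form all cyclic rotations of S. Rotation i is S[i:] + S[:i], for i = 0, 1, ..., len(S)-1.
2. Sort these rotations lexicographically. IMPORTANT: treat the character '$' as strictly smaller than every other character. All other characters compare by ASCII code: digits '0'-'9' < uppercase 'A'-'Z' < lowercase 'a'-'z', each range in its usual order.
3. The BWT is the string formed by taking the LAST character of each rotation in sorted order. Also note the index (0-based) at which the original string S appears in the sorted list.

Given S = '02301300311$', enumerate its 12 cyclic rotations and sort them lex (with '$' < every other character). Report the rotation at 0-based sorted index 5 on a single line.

Answer: 1$0230130031

Derivation:
All 12 rotations (rotation i = S[i:]+S[:i]):
  rot[0] = 02301300311$
  rot[1] = 2301300311$0
  rot[2] = 301300311$02
  rot[3] = 01300311$023
  rot[4] = 1300311$0230
  rot[5] = 300311$02301
  rot[6] = 00311$023013
  rot[7] = 0311$0230130
  rot[8] = 311$02301300
  rot[9] = 11$023013003
  rot[10] = 1$0230130031
  rot[11] = $02301300311
Sorted (with $ < everything):
  sorted[0] = $02301300311
  sorted[1] = 00311$023013
  sorted[2] = 01300311$023
  sorted[3] = 02301300311$
  sorted[4] = 0311$0230130
  sorted[5] = 1$0230130031
  sorted[6] = 11$023013003
  sorted[7] = 1300311$0230
  sorted[8] = 2301300311$0
  sorted[9] = 300311$02301
  sorted[10] = 301300311$02
  sorted[11] = 311$02301300
sorted[5] = 1$0230130031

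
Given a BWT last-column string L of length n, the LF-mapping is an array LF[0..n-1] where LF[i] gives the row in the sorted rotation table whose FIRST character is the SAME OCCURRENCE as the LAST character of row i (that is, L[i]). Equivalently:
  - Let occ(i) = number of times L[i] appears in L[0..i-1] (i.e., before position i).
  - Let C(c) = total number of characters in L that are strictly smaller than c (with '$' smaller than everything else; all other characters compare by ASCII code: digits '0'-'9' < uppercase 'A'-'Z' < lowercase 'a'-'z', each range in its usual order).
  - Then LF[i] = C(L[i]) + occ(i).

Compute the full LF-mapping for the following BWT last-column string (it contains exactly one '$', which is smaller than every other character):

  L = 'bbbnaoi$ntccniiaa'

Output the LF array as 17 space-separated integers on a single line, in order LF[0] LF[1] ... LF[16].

Answer: 4 5 6 12 1 15 9 0 13 16 7 8 14 10 11 2 3

Derivation:
Char counts: '$':1, 'a':3, 'b':3, 'c':2, 'i':3, 'n':3, 'o':1, 't':1
C (first-col start): C('$')=0, C('a')=1, C('b')=4, C('c')=7, C('i')=9, C('n')=12, C('o')=15, C('t')=16
L[0]='b': occ=0, LF[0]=C('b')+0=4+0=4
L[1]='b': occ=1, LF[1]=C('b')+1=4+1=5
L[2]='b': occ=2, LF[2]=C('b')+2=4+2=6
L[3]='n': occ=0, LF[3]=C('n')+0=12+0=12
L[4]='a': occ=0, LF[4]=C('a')+0=1+0=1
L[5]='o': occ=0, LF[5]=C('o')+0=15+0=15
L[6]='i': occ=0, LF[6]=C('i')+0=9+0=9
L[7]='$': occ=0, LF[7]=C('$')+0=0+0=0
L[8]='n': occ=1, LF[8]=C('n')+1=12+1=13
L[9]='t': occ=0, LF[9]=C('t')+0=16+0=16
L[10]='c': occ=0, LF[10]=C('c')+0=7+0=7
L[11]='c': occ=1, LF[11]=C('c')+1=7+1=8
L[12]='n': occ=2, LF[12]=C('n')+2=12+2=14
L[13]='i': occ=1, LF[13]=C('i')+1=9+1=10
L[14]='i': occ=2, LF[14]=C('i')+2=9+2=11
L[15]='a': occ=1, LF[15]=C('a')+1=1+1=2
L[16]='a': occ=2, LF[16]=C('a')+2=1+2=3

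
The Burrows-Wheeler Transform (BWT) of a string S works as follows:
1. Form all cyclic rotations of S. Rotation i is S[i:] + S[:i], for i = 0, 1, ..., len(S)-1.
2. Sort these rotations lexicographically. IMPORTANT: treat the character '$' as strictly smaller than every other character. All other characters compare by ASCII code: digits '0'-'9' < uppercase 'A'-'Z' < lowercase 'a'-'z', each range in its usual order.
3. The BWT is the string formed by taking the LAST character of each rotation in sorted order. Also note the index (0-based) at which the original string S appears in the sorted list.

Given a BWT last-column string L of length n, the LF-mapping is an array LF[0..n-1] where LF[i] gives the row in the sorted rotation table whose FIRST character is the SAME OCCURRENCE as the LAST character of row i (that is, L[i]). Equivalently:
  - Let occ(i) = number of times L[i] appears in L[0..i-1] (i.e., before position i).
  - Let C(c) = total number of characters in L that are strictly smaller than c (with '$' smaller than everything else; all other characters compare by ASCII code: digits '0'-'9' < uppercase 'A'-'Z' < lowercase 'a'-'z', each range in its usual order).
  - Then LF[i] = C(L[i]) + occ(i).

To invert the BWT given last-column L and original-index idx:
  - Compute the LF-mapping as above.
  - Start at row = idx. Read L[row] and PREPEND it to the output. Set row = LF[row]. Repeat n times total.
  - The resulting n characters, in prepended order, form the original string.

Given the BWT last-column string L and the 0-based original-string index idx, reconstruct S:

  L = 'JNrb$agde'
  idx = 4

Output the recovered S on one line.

LF mapping: 1 2 8 4 0 3 7 5 6
Walk LF starting at row 4, prepending L[row]:
  step 1: row=4, L[4]='$', prepend. Next row=LF[4]=0
  step 2: row=0, L[0]='J', prepend. Next row=LF[0]=1
  step 3: row=1, L[1]='N', prepend. Next row=LF[1]=2
  step 4: row=2, L[2]='r', prepend. Next row=LF[2]=8
  step 5: row=8, L[8]='e', prepend. Next row=LF[8]=6
  step 6: row=6, L[6]='g', prepend. Next row=LF[6]=7
  step 7: row=7, L[7]='d', prepend. Next row=LF[7]=5
  step 8: row=5, L[5]='a', prepend. Next row=LF[5]=3
  step 9: row=3, L[3]='b', prepend. Next row=LF[3]=4
Reversed output: badgerNJ$

Answer: badgerNJ$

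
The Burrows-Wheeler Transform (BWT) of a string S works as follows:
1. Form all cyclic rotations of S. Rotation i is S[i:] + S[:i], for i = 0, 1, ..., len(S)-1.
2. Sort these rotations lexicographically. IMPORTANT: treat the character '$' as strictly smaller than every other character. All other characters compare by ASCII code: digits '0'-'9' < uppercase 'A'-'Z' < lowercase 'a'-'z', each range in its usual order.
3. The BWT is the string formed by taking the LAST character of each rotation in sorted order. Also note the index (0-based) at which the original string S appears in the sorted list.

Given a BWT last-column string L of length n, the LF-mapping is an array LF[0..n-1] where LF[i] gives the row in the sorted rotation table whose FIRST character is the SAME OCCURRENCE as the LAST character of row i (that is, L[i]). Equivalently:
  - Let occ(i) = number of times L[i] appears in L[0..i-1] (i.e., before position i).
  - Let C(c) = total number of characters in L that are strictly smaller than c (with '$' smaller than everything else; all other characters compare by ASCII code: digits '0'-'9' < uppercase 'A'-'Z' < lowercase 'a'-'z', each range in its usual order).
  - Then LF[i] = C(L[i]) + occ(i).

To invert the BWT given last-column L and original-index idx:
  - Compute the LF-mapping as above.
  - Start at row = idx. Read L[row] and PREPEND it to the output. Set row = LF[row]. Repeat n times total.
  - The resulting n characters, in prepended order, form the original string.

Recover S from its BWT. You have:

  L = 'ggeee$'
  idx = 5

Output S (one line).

Answer: geeeg$

Derivation:
LF mapping: 4 5 1 2 3 0
Walk LF starting at row 5, prepending L[row]:
  step 1: row=5, L[5]='$', prepend. Next row=LF[5]=0
  step 2: row=0, L[0]='g', prepend. Next row=LF[0]=4
  step 3: row=4, L[4]='e', prepend. Next row=LF[4]=3
  step 4: row=3, L[3]='e', prepend. Next row=LF[3]=2
  step 5: row=2, L[2]='e', prepend. Next row=LF[2]=1
  step 6: row=1, L[1]='g', prepend. Next row=LF[1]=5
Reversed output: geeeg$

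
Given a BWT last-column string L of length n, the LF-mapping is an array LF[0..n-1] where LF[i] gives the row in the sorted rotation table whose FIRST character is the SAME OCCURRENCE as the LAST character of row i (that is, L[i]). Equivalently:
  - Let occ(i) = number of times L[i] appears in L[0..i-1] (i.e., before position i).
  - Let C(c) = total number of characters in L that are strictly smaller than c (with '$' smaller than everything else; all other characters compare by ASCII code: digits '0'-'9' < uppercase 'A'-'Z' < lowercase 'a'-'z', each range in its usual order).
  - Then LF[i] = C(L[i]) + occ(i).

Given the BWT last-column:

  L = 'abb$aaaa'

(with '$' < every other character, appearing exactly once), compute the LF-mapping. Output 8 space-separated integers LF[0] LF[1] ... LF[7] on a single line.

Char counts: '$':1, 'a':5, 'b':2
C (first-col start): C('$')=0, C('a')=1, C('b')=6
L[0]='a': occ=0, LF[0]=C('a')+0=1+0=1
L[1]='b': occ=0, LF[1]=C('b')+0=6+0=6
L[2]='b': occ=1, LF[2]=C('b')+1=6+1=7
L[3]='$': occ=0, LF[3]=C('$')+0=0+0=0
L[4]='a': occ=1, LF[4]=C('a')+1=1+1=2
L[5]='a': occ=2, LF[5]=C('a')+2=1+2=3
L[6]='a': occ=3, LF[6]=C('a')+3=1+3=4
L[7]='a': occ=4, LF[7]=C('a')+4=1+4=5

Answer: 1 6 7 0 2 3 4 5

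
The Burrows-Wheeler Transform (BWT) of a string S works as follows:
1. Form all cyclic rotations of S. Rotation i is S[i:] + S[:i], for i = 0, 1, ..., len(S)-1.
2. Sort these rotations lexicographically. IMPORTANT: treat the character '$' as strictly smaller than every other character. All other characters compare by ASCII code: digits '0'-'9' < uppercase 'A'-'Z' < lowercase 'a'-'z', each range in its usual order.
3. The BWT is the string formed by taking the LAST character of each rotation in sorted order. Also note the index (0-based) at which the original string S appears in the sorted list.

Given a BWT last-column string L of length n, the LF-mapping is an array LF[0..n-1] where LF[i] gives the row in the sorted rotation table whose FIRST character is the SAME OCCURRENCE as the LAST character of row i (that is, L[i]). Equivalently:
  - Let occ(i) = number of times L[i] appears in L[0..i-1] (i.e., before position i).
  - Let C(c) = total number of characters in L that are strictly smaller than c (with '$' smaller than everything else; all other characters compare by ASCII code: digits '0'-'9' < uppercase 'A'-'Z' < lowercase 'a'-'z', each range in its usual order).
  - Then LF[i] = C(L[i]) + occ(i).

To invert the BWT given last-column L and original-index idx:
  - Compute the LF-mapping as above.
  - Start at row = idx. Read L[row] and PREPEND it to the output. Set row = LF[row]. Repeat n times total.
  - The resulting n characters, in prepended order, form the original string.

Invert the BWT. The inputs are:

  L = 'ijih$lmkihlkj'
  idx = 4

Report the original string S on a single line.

LF mapping: 3 6 4 1 0 10 12 8 5 2 11 9 7
Walk LF starting at row 4, prepending L[row]:
  step 1: row=4, L[4]='$', prepend. Next row=LF[4]=0
  step 2: row=0, L[0]='i', prepend. Next row=LF[0]=3
  step 3: row=3, L[3]='h', prepend. Next row=LF[3]=1
  step 4: row=1, L[1]='j', prepend. Next row=LF[1]=6
  step 5: row=6, L[6]='m', prepend. Next row=LF[6]=12
  step 6: row=12, L[12]='j', prepend. Next row=LF[12]=7
  step 7: row=7, L[7]='k', prepend. Next row=LF[7]=8
  step 8: row=8, L[8]='i', prepend. Next row=LF[8]=5
  step 9: row=5, L[5]='l', prepend. Next row=LF[5]=10
  step 10: row=10, L[10]='l', prepend. Next row=LF[10]=11
  step 11: row=11, L[11]='k', prepend. Next row=LF[11]=9
  step 12: row=9, L[9]='h', prepend. Next row=LF[9]=2
  step 13: row=2, L[2]='i', prepend. Next row=LF[2]=4
Reversed output: ihkllikjmjhi$

Answer: ihkllikjmjhi$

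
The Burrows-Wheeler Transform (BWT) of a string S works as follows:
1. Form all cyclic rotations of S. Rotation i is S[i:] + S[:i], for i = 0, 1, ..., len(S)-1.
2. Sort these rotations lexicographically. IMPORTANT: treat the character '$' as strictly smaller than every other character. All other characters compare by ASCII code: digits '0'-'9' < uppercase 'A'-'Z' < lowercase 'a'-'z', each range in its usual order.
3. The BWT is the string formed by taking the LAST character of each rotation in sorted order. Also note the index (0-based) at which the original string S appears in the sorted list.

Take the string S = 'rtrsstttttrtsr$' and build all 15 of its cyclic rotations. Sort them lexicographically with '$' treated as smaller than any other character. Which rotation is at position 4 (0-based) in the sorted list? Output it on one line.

Answer: rtsr$rtrssttttt

Derivation:
All 15 rotations (rotation i = S[i:]+S[:i]):
  rot[0] = rtrsstttttrtsr$
  rot[1] = trsstttttrtsr$r
  rot[2] = rsstttttrtsr$rt
  rot[3] = sstttttrtsr$rtr
  rot[4] = stttttrtsr$rtrs
  rot[5] = tttttrtsr$rtrss
  rot[6] = ttttrtsr$rtrsst
  rot[7] = tttrtsr$rtrsstt
  rot[8] = ttrtsr$rtrssttt
  rot[9] = trtsr$rtrsstttt
  rot[10] = rtsr$rtrssttttt
  rot[11] = tsr$rtrsstttttr
  rot[12] = sr$rtrsstttttrt
  rot[13] = r$rtrsstttttrts
  rot[14] = $rtrsstttttrtsr
Sorted (with $ < everything):
  sorted[0] = $rtrsstttttrtsr
  sorted[1] = r$rtrsstttttrts
  sorted[2] = rsstttttrtsr$rt
  sorted[3] = rtrsstttttrtsr$
  sorted[4] = rtsr$rtrssttttt
  sorted[5] = sr$rtrsstttttrt
  sorted[6] = sstttttrtsr$rtr
  sorted[7] = stttttrtsr$rtrs
  sorted[8] = trsstttttrtsr$r
  sorted[9] = trtsr$rtrsstttt
  sorted[10] = tsr$rtrsstttttr
  sorted[11] = ttrtsr$rtrssttt
  sorted[12] = tttrtsr$rtrsstt
  sorted[13] = ttttrtsr$rtrsst
  sorted[14] = tttttrtsr$rtrss
sorted[4] = rtsr$rtrssttttt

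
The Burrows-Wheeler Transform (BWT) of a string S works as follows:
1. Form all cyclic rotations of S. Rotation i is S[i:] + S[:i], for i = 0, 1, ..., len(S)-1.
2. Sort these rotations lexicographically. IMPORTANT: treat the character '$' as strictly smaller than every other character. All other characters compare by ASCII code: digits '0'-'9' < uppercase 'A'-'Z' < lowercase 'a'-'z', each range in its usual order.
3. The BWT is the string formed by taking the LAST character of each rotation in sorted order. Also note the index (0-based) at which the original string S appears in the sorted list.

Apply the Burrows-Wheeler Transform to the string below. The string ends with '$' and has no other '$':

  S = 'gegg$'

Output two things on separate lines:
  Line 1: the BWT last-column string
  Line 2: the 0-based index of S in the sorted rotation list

Answer: ggg$e
3

Derivation:
All 5 rotations (rotation i = S[i:]+S[:i]):
  rot[0] = gegg$
  rot[1] = egg$g
  rot[2] = gg$ge
  rot[3] = g$geg
  rot[4] = $gegg
Sorted (with $ < everything):
  sorted[0] = $gegg  (last char: 'g')
  sorted[1] = egg$g  (last char: 'g')
  sorted[2] = g$geg  (last char: 'g')
  sorted[3] = gegg$  (last char: '$')
  sorted[4] = gg$ge  (last char: 'e')
Last column: ggg$e
Original string S is at sorted index 3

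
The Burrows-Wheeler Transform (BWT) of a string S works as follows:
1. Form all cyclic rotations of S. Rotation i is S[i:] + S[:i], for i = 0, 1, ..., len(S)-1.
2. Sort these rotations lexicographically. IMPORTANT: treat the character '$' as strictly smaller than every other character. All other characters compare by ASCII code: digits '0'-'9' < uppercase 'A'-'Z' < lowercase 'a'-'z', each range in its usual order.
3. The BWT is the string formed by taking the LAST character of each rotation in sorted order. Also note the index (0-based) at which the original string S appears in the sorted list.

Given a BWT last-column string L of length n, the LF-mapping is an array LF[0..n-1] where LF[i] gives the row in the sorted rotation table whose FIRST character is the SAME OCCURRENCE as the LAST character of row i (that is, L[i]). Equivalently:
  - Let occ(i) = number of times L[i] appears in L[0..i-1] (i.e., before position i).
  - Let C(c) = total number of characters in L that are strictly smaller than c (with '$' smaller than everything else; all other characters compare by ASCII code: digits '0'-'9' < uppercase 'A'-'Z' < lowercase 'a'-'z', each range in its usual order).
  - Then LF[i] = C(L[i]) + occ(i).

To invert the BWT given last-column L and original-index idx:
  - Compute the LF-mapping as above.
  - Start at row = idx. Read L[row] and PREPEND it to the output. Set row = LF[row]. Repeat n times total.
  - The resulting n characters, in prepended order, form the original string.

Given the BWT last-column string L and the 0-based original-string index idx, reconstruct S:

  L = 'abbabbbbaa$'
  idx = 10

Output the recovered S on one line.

Answer: bbabbaabba$

Derivation:
LF mapping: 1 5 6 2 7 8 9 10 3 4 0
Walk LF starting at row 10, prepending L[row]:
  step 1: row=10, L[10]='$', prepend. Next row=LF[10]=0
  step 2: row=0, L[0]='a', prepend. Next row=LF[0]=1
  step 3: row=1, L[1]='b', prepend. Next row=LF[1]=5
  step 4: row=5, L[5]='b', prepend. Next row=LF[5]=8
  step 5: row=8, L[8]='a', prepend. Next row=LF[8]=3
  step 6: row=3, L[3]='a', prepend. Next row=LF[3]=2
  step 7: row=2, L[2]='b', prepend. Next row=LF[2]=6
  step 8: row=6, L[6]='b', prepend. Next row=LF[6]=9
  step 9: row=9, L[9]='a', prepend. Next row=LF[9]=4
  step 10: row=4, L[4]='b', prepend. Next row=LF[4]=7
  step 11: row=7, L[7]='b', prepend. Next row=LF[7]=10
Reversed output: bbabbaabba$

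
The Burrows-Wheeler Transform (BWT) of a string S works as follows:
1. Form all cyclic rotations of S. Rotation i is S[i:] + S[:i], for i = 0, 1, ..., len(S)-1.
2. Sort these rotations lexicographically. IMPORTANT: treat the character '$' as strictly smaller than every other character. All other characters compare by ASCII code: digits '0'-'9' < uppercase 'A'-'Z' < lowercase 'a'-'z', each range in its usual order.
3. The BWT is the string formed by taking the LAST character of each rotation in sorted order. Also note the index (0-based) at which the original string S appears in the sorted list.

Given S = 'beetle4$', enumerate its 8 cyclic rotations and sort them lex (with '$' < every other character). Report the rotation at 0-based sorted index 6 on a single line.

All 8 rotations (rotation i = S[i:]+S[:i]):
  rot[0] = beetle4$
  rot[1] = eetle4$b
  rot[2] = etle4$be
  rot[3] = tle4$bee
  rot[4] = le4$beet
  rot[5] = e4$beetl
  rot[6] = 4$beetle
  rot[7] = $beetle4
Sorted (with $ < everything):
  sorted[0] = $beetle4
  sorted[1] = 4$beetle
  sorted[2] = beetle4$
  sorted[3] = e4$beetl
  sorted[4] = eetle4$b
  sorted[5] = etle4$be
  sorted[6] = le4$beet
  sorted[7] = tle4$bee
sorted[6] = le4$beet

Answer: le4$beet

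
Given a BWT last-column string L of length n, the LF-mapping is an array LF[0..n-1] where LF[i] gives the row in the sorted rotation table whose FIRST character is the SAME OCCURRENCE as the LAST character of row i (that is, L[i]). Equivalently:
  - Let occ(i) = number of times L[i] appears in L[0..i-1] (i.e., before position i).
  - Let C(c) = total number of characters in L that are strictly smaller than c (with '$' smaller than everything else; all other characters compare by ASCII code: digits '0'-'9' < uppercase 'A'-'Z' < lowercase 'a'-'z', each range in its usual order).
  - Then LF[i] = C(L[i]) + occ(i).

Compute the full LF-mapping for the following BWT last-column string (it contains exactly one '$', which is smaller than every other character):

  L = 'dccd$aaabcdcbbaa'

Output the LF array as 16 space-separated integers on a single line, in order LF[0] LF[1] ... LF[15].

Char counts: '$':1, 'a':5, 'b':3, 'c':4, 'd':3
C (first-col start): C('$')=0, C('a')=1, C('b')=6, C('c')=9, C('d')=13
L[0]='d': occ=0, LF[0]=C('d')+0=13+0=13
L[1]='c': occ=0, LF[1]=C('c')+0=9+0=9
L[2]='c': occ=1, LF[2]=C('c')+1=9+1=10
L[3]='d': occ=1, LF[3]=C('d')+1=13+1=14
L[4]='$': occ=0, LF[4]=C('$')+0=0+0=0
L[5]='a': occ=0, LF[5]=C('a')+0=1+0=1
L[6]='a': occ=1, LF[6]=C('a')+1=1+1=2
L[7]='a': occ=2, LF[7]=C('a')+2=1+2=3
L[8]='b': occ=0, LF[8]=C('b')+0=6+0=6
L[9]='c': occ=2, LF[9]=C('c')+2=9+2=11
L[10]='d': occ=2, LF[10]=C('d')+2=13+2=15
L[11]='c': occ=3, LF[11]=C('c')+3=9+3=12
L[12]='b': occ=1, LF[12]=C('b')+1=6+1=7
L[13]='b': occ=2, LF[13]=C('b')+2=6+2=8
L[14]='a': occ=3, LF[14]=C('a')+3=1+3=4
L[15]='a': occ=4, LF[15]=C('a')+4=1+4=5

Answer: 13 9 10 14 0 1 2 3 6 11 15 12 7 8 4 5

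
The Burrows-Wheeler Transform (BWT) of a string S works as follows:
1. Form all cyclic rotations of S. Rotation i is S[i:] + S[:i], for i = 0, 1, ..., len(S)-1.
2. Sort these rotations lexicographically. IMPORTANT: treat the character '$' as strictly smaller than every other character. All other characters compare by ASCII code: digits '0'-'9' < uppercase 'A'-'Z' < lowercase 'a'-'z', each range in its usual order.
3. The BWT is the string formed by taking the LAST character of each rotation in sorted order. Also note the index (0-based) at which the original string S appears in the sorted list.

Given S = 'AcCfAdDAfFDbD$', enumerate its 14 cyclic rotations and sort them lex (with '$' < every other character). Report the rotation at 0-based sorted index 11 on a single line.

All 14 rotations (rotation i = S[i:]+S[:i]):
  rot[0] = AcCfAdDAfFDbD$
  rot[1] = cCfAdDAfFDbD$A
  rot[2] = CfAdDAfFDbD$Ac
  rot[3] = fAdDAfFDbD$AcC
  rot[4] = AdDAfFDbD$AcCf
  rot[5] = dDAfFDbD$AcCfA
  rot[6] = DAfFDbD$AcCfAd
  rot[7] = AfFDbD$AcCfAdD
  rot[8] = fFDbD$AcCfAdDA
  rot[9] = FDbD$AcCfAdDAf
  rot[10] = DbD$AcCfAdDAfF
  rot[11] = bD$AcCfAdDAfFD
  rot[12] = D$AcCfAdDAfFDb
  rot[13] = $AcCfAdDAfFDbD
Sorted (with $ < everything):
  sorted[0] = $AcCfAdDAfFDbD
  sorted[1] = AcCfAdDAfFDbD$
  sorted[2] = AdDAfFDbD$AcCf
  sorted[3] = AfFDbD$AcCfAdD
  sorted[4] = CfAdDAfFDbD$Ac
  sorted[5] = D$AcCfAdDAfFDb
  sorted[6] = DAfFDbD$AcCfAd
  sorted[7] = DbD$AcCfAdDAfF
  sorted[8] = FDbD$AcCfAdDAf
  sorted[9] = bD$AcCfAdDAfFD
  sorted[10] = cCfAdDAfFDbD$A
  sorted[11] = dDAfFDbD$AcCfA
  sorted[12] = fAdDAfFDbD$AcC
  sorted[13] = fFDbD$AcCfAdDA
sorted[11] = dDAfFDbD$AcCfA

Answer: dDAfFDbD$AcCfA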